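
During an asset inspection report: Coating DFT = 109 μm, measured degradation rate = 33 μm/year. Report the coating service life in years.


Service life = thickness / degradation rate
Life = 109 / 33 = 3.3 years

3.3 years


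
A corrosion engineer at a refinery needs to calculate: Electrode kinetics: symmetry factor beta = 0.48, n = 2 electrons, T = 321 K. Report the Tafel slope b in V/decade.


Apply the Tafel slope relation: b = 2.303*R*T/(beta*n*F)
Numerator: 2.303 * 8.314 * 321 = 6146.23
Denominator: 0.48 * 2 * 96485 = 92625.6
b = 6146.23 / 92625.6 = 0.0664 V/decade

0.0664 V/decade


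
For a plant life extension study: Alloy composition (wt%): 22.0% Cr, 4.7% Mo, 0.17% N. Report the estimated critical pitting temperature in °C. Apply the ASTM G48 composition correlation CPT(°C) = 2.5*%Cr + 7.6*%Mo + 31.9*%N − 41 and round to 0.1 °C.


Apply the ASTM G48 empirical CPT estimate: CPT(°C) = 2.5*%Cr + 7.6*%Mo + 31.9*%N − 41
2.5*22.0 = 55; 7.6*4.7 = 35.72; 31.9*0.17 = 5.423
CPT = 55 + 35.72 + 5.423 − 41 = 55.143 °C
Rounded to 0.1 °C: CPT ≈ 55.1 °C

55.1 °C


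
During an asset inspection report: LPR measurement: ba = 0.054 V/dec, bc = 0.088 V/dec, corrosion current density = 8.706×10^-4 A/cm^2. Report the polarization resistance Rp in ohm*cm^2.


Apply the Stern-Geary equation: Rp = ba*bc / (2.303*icorr*(ba+bc))
ba*bc = 0.054*0.088 = 0.004752
ba+bc = 0.142; 2.303*icorr*(ba+bc) = 2.303*8.706×10^-4*0.142 = 2.8470884×10^-4
Rp = 0.004752 / 2.8470884×10^-4 = 16.69 ohm*cm^2

16.69 ohm*cm^2


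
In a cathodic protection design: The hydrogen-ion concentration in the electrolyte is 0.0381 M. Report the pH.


pH = −log10[H+]
pH = −log10(0.0381) = 1.42

1.42


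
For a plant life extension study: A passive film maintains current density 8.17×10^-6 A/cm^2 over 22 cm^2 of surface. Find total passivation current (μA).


I = i_pass * A, then convert A → μA (×10^6)
I = 8.17×10^-6 * 22 * 10^6 = 179.74 μA

179.74 μA


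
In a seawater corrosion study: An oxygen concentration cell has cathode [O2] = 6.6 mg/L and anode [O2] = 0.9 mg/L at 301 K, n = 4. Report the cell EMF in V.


Apply the Nernst concentration-cell relation: E = (RT/nF)*ln(C_cathode/C_anode)
RT/nF = 8.314*301/(4*96485) = 0.0064842 V
ln(6.6/0.9) = 1.99243
E = 0.0064842 * 1.99243 = 0.01292 V

0.01292 V


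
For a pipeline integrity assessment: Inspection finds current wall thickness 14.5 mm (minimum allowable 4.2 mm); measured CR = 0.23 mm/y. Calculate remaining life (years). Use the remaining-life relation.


Apply the remaining-life relation: RL = (t_current − t_min) / CR
RL = (14.5 − 4.2) / 0.23 = 10.3 / 0.23 = 44.8 years

44.8 years


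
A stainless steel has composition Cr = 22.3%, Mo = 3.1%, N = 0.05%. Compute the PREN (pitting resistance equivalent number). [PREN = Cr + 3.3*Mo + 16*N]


Apply the PREN formula: PREN = Cr + 3.3*Mo + 16*N
PREN = 22.3 + 3.3*3.1 + 16*0.05
PREN = 22.3 + 10.23 + 0.8 = 33.33

33.33


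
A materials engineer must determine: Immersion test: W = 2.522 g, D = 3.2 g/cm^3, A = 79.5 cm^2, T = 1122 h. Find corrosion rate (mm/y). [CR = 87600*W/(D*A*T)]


Apply the mm/y weight-loss relation: CR = 87600 * W / (D * A * T)
Numerator: 87600 * 2.522 = 220927.2
Denominator: 3.2 * 79.5 * 1122 = 285436.8
CR = 220927.2 / 285436.8 = 0.774 mm/y

0.774 mm/y


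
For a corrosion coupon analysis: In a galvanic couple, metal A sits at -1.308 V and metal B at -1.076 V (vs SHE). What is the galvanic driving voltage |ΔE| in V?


Driving voltage is the absolute potential difference.
|ΔE| = |-1.308 − (-1.076)| = 0.232 V

0.232 V


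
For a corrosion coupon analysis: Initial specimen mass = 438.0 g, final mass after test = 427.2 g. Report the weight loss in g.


Weight loss = initial − final
WL = 438.0 − 427.2 = 10.8 g

10.8 g


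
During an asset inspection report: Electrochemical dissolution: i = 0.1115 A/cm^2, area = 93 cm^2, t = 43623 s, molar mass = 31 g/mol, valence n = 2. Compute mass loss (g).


Apply Faraday's law: m = i*A*t*M / (n*F)
Total charge passed Q = i*A*t = 0.1115*93*43623 = 452348.6985 C
m = Q*M/(n*F) = 452348.6985*31/(2*96485) = 72.668 g

72.668 g


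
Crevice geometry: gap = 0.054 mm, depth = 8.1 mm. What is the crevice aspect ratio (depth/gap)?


Aspect ratio = depth / gap
Ratio = 8.1 / 0.054 = 150.0

150.0


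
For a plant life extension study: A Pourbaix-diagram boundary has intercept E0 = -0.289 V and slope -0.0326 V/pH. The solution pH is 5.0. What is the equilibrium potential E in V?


Apply the Pourbaix line equation: E = E0 + slope*pH
E = -0.289 + (-0.0326)*5.0 = -0.289 + (-0.163) = -0.452 V
Rounded to 4 decimal places: E = -0.4520 V

-0.4520 V


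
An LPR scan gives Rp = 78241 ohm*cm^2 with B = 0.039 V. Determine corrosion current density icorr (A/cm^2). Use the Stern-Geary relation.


Apply the Stern-Geary relation: icorr = B / Rp
icorr = 0.039 / 78241 = 4.985×10^-7 A/cm^2

4.985×10^-7 A/cm^2


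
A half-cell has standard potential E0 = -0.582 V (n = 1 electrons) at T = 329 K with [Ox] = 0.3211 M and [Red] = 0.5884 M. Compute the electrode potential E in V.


Apply the Nernst equation: E = E0 + (RT/nF)*ln([Ox]/[Red])
Step 1: RT/nF = 8.314*329/(1*96485) = 0.02834955 V
Step 2: [Ox]/[Red] = 0.3211/0.5884 = 0.545717
Step 3: ln(0.545717) = -0.605655
Step 4: correction = 0.02834955 * -0.605655 = -0.0172 V
E = -0.582 + -0.0172 = -0.5992 V

-0.5992 V


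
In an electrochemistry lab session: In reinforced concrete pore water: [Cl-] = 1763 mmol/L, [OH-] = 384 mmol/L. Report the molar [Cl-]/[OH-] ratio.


Threshold parameter = [Cl-] / [OH-] (molar basis; both in mmol/L, so units cancel)
Ratio = 1763 / 384 = 4.59

4.59


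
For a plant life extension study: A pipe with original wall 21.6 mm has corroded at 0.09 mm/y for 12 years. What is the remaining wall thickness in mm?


Remaining wall = original − CR × time
t = 21.6 − 0.09*12 = 21.6 − 1.08 = 20.52 mm

20.52 mm


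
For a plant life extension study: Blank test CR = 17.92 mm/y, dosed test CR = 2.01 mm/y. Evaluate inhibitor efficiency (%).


Apply the inhibitor-efficiency definition: IE = (CR_blank − CR_inh)/CR_blank × 100
IE = (17.92 − 2.01) / 17.92 × 100
IE = 15.91 / 17.92 × 100 = 88.8 %

88.8 %


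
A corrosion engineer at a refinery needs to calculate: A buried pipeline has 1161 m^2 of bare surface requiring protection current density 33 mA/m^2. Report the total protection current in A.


I = area * current density, then convert mA → A (÷1000)
I = 1161 * 33 / 1000 = 38.31 A

38.31 A


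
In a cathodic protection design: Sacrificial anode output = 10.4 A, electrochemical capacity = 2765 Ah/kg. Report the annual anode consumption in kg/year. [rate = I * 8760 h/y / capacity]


Annual consumption = current * hours per year / capacity
Rate = 10.4 * 8760 / 2765 = 32.9 kg/year

32.9 kg/year


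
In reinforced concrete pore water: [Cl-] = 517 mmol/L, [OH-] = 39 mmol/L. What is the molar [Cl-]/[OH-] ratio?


Threshold parameter = [Cl-] / [OH-] (molar basis; both in mmol/L, so units cancel)
Ratio = 517 / 39 = 13.26

13.26


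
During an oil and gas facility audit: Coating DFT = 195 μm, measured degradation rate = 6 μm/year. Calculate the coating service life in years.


Service life = thickness / degradation rate
Life = 195 / 6 = 32.5 years

32.5 years


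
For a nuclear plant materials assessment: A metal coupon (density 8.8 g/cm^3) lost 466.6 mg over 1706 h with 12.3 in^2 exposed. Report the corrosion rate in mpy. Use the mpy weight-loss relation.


Apply the mpy weight-loss relation: CR = 534 * W / (D * A * T)
Numerator: 534 * 466.6 = 249164.4
Denominator: 8.8 * 12.3 * 1706 = 184657.44
CR = 249164.4 / 184657.44 = 1.3493 mpy

1.3493 mpy


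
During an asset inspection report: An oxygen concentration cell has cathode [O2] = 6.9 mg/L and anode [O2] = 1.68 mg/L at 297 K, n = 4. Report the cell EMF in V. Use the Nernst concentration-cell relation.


Apply the Nernst concentration-cell relation: E = (RT/nF)*ln(C_cathode/C_anode)
RT/nF = 8.314*297/(4*96485) = 0.00639804 V
ln(6.9/1.68) = 1.41273
E = 0.00639804 * 1.41273 = 0.00904 V

0.00904 V


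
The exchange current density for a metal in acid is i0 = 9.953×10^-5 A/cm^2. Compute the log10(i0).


i0 = 9.953×10^-5 A/cm^2
log10(i0) = -4.002

-4.002


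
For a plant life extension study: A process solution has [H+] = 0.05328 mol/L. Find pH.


pH = −log10[H+]
pH = −log10(0.05328) = 1.27

1.27


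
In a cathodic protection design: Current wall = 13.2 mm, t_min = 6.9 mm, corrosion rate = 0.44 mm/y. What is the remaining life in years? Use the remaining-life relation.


Apply the remaining-life relation: RL = (t_current − t_min) / CR
RL = (13.2 − 6.9) / 0.44 = 6.3 / 0.44 = 14.3 years

14.3 years


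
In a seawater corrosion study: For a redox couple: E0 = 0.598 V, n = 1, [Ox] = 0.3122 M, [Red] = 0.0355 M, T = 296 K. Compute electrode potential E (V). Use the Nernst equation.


Apply the Nernst equation: E = E0 + (RT/nF)*ln([Ox]/[Red])
Step 1: RT/nF = 8.314*296/(1*96485) = 0.02550598 V
Step 2: [Ox]/[Red] = 0.3122/0.0355 = 8.794366
Step 3: ln(8.794366) = 2.174111
Step 4: correction = 0.02550598 * 2.174111 = 0.0555 V
E = 0.598 + 0.0555 = 0.6535 V

0.6535 V


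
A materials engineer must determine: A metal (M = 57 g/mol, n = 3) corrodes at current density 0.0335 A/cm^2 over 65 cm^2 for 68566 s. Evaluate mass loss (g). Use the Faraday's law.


Apply Faraday's law: m = i*A*t*M / (n*F)
Total charge passed Q = i*A*t = 0.0335*65*68566 = 149302.465 C
m = Q*M/(n*F) = 149302.465*57/(3*96485) = 29.401 g

29.401 g


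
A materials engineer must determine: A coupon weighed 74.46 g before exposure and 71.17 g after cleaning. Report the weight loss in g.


Weight loss = initial − final
WL = 74.46 − 71.17 = 3.29 g

3.29 g


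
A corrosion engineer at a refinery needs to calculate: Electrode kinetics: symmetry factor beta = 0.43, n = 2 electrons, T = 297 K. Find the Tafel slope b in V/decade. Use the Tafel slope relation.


Apply the Tafel slope relation: b = 2.303*R*T/(beta*n*F)
Numerator: 2.303 * 8.314 * 297 = 5686.7
Denominator: 0.43 * 2 * 96485 = 82977.1
b = 5686.7 / 82977.1 = 0.069 V/decade

0.069 V/decade


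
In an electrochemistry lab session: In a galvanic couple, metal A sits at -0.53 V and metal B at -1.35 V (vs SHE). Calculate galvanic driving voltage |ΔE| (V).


Driving voltage is the absolute potential difference.
|ΔE| = |-0.53 − (-1.35)| = 0.82 V

0.82 V


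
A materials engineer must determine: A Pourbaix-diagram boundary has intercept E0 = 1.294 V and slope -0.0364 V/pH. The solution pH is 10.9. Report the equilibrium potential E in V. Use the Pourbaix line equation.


Apply the Pourbaix line equation: E = E0 + slope*pH
E = 1.294 + (-0.0364)*10.9 = 1.294 + (-0.39676) = 0.89724 V
Rounded to 4 decimal places: E = 0.8972 V

0.8972 V


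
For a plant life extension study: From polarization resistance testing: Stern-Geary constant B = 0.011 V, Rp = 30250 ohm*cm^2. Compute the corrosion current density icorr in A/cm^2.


Apply the Stern-Geary relation: icorr = B / Rp
icorr = 0.011 / 30250 = 3.636×10^-7 A/cm^2

3.636×10^-7 A/cm^2


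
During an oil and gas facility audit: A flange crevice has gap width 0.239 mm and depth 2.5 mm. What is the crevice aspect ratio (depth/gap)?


Aspect ratio = depth / gap
Ratio = 2.5 / 0.239 = 10.5

10.5


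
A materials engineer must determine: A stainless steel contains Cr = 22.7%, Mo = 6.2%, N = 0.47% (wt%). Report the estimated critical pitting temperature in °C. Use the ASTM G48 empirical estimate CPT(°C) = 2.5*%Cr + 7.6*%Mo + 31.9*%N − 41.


Apply the ASTM G48 empirical CPT estimate: CPT(°C) = 2.5*%Cr + 7.6*%Mo + 31.9*%N − 41
2.5*22.7 = 56.75; 7.6*6.2 = 47.12; 31.9*0.47 = 14.993
CPT = 56.75 + 47.12 + 14.993 − 41 = 77.863 °C
Rounded to 0.1 °C: CPT ≈ 77.9 °C

77.9 °C


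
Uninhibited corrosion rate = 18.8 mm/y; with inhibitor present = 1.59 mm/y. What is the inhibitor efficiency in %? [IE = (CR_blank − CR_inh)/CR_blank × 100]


Apply the inhibitor-efficiency definition: IE = (CR_blank − CR_inh)/CR_blank × 100
IE = (18.8 − 1.59) / 18.8 × 100
IE = 17.21 / 18.8 × 100 = 91.5 %

91.5 %


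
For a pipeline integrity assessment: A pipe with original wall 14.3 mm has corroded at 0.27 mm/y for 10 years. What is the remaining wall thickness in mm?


Remaining wall = original − CR × time
t = 14.3 − 0.27*10 = 14.3 − 2.7 = 11.6 mm

11.6 mm


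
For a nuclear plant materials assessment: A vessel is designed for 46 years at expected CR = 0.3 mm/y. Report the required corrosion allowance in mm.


Corrosion allowance = CR × design life
CA = 0.3 * 46 = 13.8 mm

13.8 mm


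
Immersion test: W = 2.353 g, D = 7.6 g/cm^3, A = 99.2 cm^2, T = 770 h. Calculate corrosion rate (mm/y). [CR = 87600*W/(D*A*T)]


Apply the mm/y weight-loss relation: CR = 87600 * W / (D * A * T)
Numerator: 87600 * 2.353 = 206122.8
Denominator: 7.6 * 99.2 * 770 = 580518.4
CR = 206122.8 / 580518.4 = 0.355067 mm/y

0.355067 mm/y


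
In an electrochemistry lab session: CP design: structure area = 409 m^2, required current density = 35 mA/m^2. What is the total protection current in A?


I = area * current density, then convert mA → A (÷1000)
I = 409 * 35 / 1000 = 14.32 A

14.32 A


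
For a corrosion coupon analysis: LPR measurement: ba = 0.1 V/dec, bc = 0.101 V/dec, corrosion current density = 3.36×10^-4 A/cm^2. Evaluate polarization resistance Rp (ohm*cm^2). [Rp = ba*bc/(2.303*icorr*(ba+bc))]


Apply the Stern-Geary equation: Rp = ba*bc / (2.303*icorr*(ba+bc))
ba*bc = 0.1*0.101 = 0.0101
ba+bc = 0.201; 2.303*icorr*(ba+bc) = 2.303*3.36×10^-4*0.201 = 1.5553541×10^-4
Rp = 0.0101 / 1.5553541×10^-4 = 64.9 ohm*cm^2

64.9 ohm*cm^2


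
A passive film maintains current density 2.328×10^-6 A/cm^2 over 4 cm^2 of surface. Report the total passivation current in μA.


I = i_pass * A, then convert A → μA (×10^6)
I = 2.328×10^-6 * 4 * 10^6 = 9.31 μA

9.31 μA


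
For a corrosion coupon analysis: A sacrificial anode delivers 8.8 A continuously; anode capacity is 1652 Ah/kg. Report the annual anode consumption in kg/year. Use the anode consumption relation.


Annual consumption = current * hours per year / capacity
Rate = 8.8 * 8760 / 1652 = 46.7 kg/year

46.7 kg/year


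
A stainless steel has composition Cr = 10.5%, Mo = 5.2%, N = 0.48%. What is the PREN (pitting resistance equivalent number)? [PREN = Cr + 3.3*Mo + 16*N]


Apply the PREN formula: PREN = Cr + 3.3*Mo + 16*N
PREN = 10.5 + 3.3*5.2 + 16*0.48
PREN = 10.5 + 17.16 + 7.68 = 35.34

35.34


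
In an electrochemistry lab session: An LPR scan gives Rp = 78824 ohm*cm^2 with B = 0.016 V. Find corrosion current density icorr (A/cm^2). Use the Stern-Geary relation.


Apply the Stern-Geary relation: icorr = B / Rp
icorr = 0.016 / 78824 = 2.03×10^-7 A/cm^2

2.03×10^-7 A/cm^2


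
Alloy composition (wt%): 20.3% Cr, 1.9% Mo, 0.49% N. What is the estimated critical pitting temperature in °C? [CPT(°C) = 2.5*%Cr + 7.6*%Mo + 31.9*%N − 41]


Apply the ASTM G48 empirical CPT estimate: CPT(°C) = 2.5*%Cr + 7.6*%Mo + 31.9*%N − 41
2.5*20.3 = 50.75; 7.6*1.9 = 14.44; 31.9*0.49 = 15.631
CPT = 50.75 + 14.44 + 15.631 − 41 = 39.821 °C
Rounded to 0.1 °C: CPT ≈ 39.8 °C

39.8 °C


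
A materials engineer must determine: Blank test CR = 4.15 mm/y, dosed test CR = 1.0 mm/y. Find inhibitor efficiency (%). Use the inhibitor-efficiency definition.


Apply the inhibitor-efficiency definition: IE = (CR_blank − CR_inh)/CR_blank × 100
IE = (4.15 − 1.0) / 4.15 × 100
IE = 3.15 / 4.15 × 100 = 75.9 %

75.9 %


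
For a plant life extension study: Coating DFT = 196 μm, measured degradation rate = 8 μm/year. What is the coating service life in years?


Service life = thickness / degradation rate
Life = 196 / 8 = 24.5 years

24.5 years


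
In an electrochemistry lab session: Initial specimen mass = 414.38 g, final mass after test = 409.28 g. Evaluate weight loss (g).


Weight loss = initial − final
WL = 414.38 − 409.28 = 5.1 g

5.1 g


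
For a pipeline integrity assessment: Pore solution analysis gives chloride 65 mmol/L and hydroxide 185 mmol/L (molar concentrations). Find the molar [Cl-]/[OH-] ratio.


Threshold parameter = [Cl-] / [OH-] (molar basis; both in mmol/L, so units cancel)
Ratio = 65 / 185 = 0.35

0.35


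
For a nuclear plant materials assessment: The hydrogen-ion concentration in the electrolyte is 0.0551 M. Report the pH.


pH = −log10[H+]
pH = −log10(0.0551) = 1.26

1.26


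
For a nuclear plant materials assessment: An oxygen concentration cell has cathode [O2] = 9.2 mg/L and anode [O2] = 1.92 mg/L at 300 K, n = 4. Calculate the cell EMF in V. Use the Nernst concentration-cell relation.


Apply the Nernst concentration-cell relation: E = (RT/nF)*ln(C_cathode/C_anode)
RT/nF = 8.314*300/(4*96485) = 0.00646266 V
ln(9.2/1.92) = 1.56688
E = 0.00646266 * 1.56688 = 0.01013 V

0.01013 V


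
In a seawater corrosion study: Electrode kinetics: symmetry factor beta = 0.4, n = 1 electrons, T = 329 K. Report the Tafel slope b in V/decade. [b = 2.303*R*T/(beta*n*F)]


Apply the Tafel slope relation: b = 2.303*R*T/(beta*n*F)
Numerator: 2.303 * 8.314 * 329 = 6299.41
Denominator: 0.4 * 1 * 96485 = 38594.0
b = 6299.41 / 38594.0 = 0.1632 V/decade

0.1632 V/decade


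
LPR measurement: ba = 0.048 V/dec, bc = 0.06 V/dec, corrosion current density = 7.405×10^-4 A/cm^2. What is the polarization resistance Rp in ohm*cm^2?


Apply the Stern-Geary equation: Rp = ba*bc / (2.303*icorr*(ba+bc))
ba*bc = 0.048*0.06 = 0.00288
ba+bc = 0.108; 2.303*icorr*(ba+bc) = 2.303*7.405×10^-4*0.108 = 1.8418012×10^-4
Rp = 0.00288 / 1.8418012×10^-4 = 15.6 ohm*cm^2

15.6 ohm*cm^2


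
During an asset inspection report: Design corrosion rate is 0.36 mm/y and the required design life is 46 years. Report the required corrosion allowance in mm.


Corrosion allowance = CR × design life
CA = 0.36 * 46 = 16.56 mm

16.56 mm


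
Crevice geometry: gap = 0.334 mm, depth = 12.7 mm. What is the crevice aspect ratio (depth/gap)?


Aspect ratio = depth / gap
Ratio = 12.7 / 0.334 = 38.0

38.0


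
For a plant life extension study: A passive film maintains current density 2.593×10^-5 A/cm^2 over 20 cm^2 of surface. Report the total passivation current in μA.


I = i_pass * A, then convert A → μA (×10^6)
I = 2.593×10^-5 * 20 * 10^6 = 518.6 μA

518.6 μA


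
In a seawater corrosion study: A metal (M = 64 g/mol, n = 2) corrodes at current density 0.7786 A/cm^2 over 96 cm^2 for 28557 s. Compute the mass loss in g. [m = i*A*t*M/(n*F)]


Apply Faraday's law: m = i*A*t*M / (n*F)
Total charge passed Q = i*A*t = 0.7786*96*28557 = 2134510.0992 C
m = Q*M/(n*F) = 2134510.0992*64/(2*96485) = 707.927 g

707.927 g


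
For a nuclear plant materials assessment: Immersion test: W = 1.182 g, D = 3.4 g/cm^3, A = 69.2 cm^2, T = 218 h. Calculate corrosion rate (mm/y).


Apply the mm/y weight-loss relation: CR = 87600 * W / (D * A * T)
Numerator: 87600 * 1.182 = 103543.2
Denominator: 3.4 * 69.2 * 218 = 51291.04
CR = 103543.2 / 51291.04 = 2.0187 mm/y

2.0187 mm/y


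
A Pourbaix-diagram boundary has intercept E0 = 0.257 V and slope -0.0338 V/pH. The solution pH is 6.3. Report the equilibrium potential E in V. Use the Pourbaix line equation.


Apply the Pourbaix line equation: E = E0 + slope*pH
E = 0.257 + (-0.0338)*6.3 = 0.257 + (-0.21294) = 0.04406 V
Rounded to 4 decimal places: E = 0.0441 V

0.0441 V


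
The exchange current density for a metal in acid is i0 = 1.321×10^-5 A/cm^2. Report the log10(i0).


i0 = 1.321×10^-5 A/cm^2
log10(i0) = -4.879

-4.879


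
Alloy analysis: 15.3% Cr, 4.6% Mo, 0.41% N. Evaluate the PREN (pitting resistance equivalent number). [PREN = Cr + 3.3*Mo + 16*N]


Apply the PREN formula: PREN = Cr + 3.3*Mo + 16*N
PREN = 15.3 + 3.3*4.6 + 16*0.41
PREN = 15.3 + 15.18 + 6.56 = 37.04

37.04


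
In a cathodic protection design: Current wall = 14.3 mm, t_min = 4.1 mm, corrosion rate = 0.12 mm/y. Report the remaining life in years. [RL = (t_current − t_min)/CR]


Apply the remaining-life relation: RL = (t_current − t_min) / CR
RL = (14.3 − 4.1) / 0.12 = 10.2 / 0.12 = 85.0 years

85.0 years


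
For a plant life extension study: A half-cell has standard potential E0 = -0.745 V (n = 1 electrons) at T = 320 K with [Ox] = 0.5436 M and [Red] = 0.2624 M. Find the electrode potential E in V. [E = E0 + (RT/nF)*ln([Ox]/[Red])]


Apply the Nernst equation: E = E0 + (RT/nF)*ln([Ox]/[Red])
Step 1: RT/nF = 8.314*320/(1*96485) = 0.02757403 V
Step 2: [Ox]/[Red] = 0.5436/0.2624 = 2.071646
Step 3: ln(2.071646) = 0.728343
Step 4: correction = 0.02757403 * 0.728343 = 0.02 V
E = -0.745 + 0.02 = -0.725 V

-0.725 V


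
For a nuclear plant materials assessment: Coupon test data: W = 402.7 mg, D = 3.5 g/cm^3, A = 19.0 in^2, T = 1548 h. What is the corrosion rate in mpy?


Apply the mpy weight-loss relation: CR = 534 * W / (D * A * T)
Numerator: 534 * 402.7 = 215041.8
Denominator: 3.5 * 19.0 * 1548 = 102942.0
CR = 215041.8 / 102942.0 = 2.08896 mpy

2.08896 mpy


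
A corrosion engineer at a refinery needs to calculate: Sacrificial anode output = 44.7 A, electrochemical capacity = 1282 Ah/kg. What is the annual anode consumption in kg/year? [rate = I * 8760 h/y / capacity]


Annual consumption = current * hours per year / capacity
Rate = 44.7 * 8760 / 1282 = 305.4 kg/year

305.4 kg/year


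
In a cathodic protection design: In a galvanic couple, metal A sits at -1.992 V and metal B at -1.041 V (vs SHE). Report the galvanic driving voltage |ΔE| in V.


Driving voltage is the absolute potential difference.
|ΔE| = |-1.992 − (-1.041)| = 0.951 V

0.951 V


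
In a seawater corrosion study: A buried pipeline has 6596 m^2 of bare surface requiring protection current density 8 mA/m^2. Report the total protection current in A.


I = area * current density, then convert mA → A (÷1000)
I = 6596 * 8 / 1000 = 52.77 A

52.77 A


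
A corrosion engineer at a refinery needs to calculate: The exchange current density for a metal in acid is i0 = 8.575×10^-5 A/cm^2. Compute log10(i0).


i0 = 8.575×10^-5 A/cm^2
log10(i0) = -4.067

-4.067


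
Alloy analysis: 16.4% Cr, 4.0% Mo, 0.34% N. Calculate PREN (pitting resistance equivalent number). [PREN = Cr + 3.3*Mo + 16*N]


Apply the PREN formula: PREN = Cr + 3.3*Mo + 16*N
PREN = 16.4 + 3.3*4.0 + 16*0.34
PREN = 16.4 + 13.2 + 5.44 = 35.04

35.04


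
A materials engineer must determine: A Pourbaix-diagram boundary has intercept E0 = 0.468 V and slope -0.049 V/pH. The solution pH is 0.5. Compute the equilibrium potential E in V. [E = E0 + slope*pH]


Apply the Pourbaix line equation: E = E0 + slope*pH
E = 0.468 + (-0.049)*0.5 = 0.468 + (-0.0245) = 0.4435 V
Rounded to 4 decimal places: E = 0.4435 V

0.4435 V


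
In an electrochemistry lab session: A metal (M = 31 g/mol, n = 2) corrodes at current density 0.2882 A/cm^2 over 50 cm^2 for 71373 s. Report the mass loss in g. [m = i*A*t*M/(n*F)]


Apply Faraday's law: m = i*A*t*M / (n*F)
Total charge passed Q = i*A*t = 0.2882*50*71373 = 1028484.93 C
m = Q*M/(n*F) = 1028484.93*31/(2*96485) = 165.223 g

165.223 g


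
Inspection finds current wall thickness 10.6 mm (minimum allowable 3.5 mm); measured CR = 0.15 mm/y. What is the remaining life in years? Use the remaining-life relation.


Apply the remaining-life relation: RL = (t_current − t_min) / CR
RL = (10.6 − 3.5) / 0.15 = 7.1 / 0.15 = 47.3 years

47.3 years


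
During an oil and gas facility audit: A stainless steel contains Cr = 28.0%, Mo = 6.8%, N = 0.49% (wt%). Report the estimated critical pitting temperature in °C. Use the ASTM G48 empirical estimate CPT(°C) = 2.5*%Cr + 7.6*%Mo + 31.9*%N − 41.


Apply the ASTM G48 empirical CPT estimate: CPT(°C) = 2.5*%Cr + 7.6*%Mo + 31.9*%N − 41
2.5*28.0 = 70; 7.6*6.8 = 51.68; 31.9*0.49 = 15.631
CPT = 70 + 51.68 + 15.631 − 41 = 96.311 °C
Rounded to 0.1 °C: CPT ≈ 96.3 °C

96.3 °C


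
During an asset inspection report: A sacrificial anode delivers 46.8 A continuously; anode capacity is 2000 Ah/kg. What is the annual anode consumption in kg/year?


Annual consumption = current * hours per year / capacity
Rate = 46.8 * 8760 / 2000 = 205.0 kg/year

205.0 kg/year


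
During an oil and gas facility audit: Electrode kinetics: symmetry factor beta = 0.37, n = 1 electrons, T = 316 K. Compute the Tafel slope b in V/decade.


Apply the Tafel slope relation: b = 2.303*R*T/(beta*n*F)
Numerator: 2.303 * 8.314 * 316 = 6050.5
Denominator: 0.37 * 1 * 96485 = 35699.45
b = 6050.5 / 35699.45 = 0.169 V/decade

0.169 V/decade


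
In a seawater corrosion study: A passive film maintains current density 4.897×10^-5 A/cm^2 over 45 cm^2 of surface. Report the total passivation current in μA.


I = i_pass * A, then convert A → μA (×10^6)
I = 4.897×10^-5 * 45 * 10^6 = 2203.65 μA

2203.65 μA


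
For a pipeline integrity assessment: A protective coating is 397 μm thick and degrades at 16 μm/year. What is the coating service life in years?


Service life = thickness / degradation rate
Life = 397 / 16 = 24.8 years

24.8 years


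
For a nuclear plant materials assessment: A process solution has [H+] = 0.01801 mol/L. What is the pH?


pH = −log10[H+]
pH = −log10(0.01801) = 1.74

1.74


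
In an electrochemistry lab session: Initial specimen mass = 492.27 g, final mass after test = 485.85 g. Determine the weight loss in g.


Weight loss = initial − final
WL = 492.27 − 485.85 = 6.42 g

6.42 g


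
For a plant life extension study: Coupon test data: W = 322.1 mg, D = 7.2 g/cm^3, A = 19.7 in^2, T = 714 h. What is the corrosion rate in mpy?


Apply the mpy weight-loss relation: CR = 534 * W / (D * A * T)
Numerator: 534 * 322.1 = 172001.4
Denominator: 7.2 * 19.7 * 714 = 101273.76
CR = 172001.4 / 101273.76 = 1.69838 mpy

1.69838 mpy


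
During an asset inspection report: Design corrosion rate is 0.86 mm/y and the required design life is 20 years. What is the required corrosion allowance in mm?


Corrosion allowance = CR × design life
CA = 0.86 * 20 = 17.2 mm

17.2 mm


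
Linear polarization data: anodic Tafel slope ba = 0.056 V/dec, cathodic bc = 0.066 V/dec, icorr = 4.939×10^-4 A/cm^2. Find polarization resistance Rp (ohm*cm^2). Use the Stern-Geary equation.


Apply the Stern-Geary equation: Rp = ba*bc / (2.303*icorr*(ba+bc))
ba*bc = 0.056*0.066 = 0.003696
ba+bc = 0.122; 2.303*icorr*(ba+bc) = 2.303*4.939×10^-4*0.122 = 1.3876911×10^-4
Rp = 0.003696 / 1.3876911×10^-4 = 26.63 ohm*cm^2

26.63 ohm*cm^2


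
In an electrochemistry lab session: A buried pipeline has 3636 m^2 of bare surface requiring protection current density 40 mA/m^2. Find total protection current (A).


I = area * current density, then convert mA → A (÷1000)
I = 3636 * 40 / 1000 = 145.44 A

145.44 A


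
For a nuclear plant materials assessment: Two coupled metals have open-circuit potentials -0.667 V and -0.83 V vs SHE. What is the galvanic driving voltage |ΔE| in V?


Driving voltage is the absolute potential difference.
|ΔE| = |-0.667 − (-0.83)| = 0.163 V

0.163 V


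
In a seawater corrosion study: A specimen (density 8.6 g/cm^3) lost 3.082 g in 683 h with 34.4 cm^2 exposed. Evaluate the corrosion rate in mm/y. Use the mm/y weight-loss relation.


Apply the mm/y weight-loss relation: CR = 87600 * W / (D * A * T)
Numerator: 87600 * 3.082 = 269983.2
Denominator: 8.6 * 34.4 * 683 = 202058.72
CR = 269983.2 / 202058.72 = 1.33616 mm/y

1.33616 mm/y


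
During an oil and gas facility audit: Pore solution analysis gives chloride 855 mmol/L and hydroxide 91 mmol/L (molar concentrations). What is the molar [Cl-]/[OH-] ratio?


Threshold parameter = [Cl-] / [OH-] (molar basis; both in mmol/L, so units cancel)
Ratio = 855 / 91 = 9.4

9.4


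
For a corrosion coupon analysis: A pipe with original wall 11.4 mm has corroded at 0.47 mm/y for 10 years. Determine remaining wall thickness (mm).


Remaining wall = original − CR × time
t = 11.4 − 0.47*10 = 11.4 − 4.7 = 6.7 mm

6.7 mm


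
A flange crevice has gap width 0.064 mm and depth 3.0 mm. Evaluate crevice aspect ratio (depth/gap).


Aspect ratio = depth / gap
Ratio = 3.0 / 0.064 = 46.9

46.9


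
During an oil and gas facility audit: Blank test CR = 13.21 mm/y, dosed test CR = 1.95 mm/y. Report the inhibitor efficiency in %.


Apply the inhibitor-efficiency definition: IE = (CR_blank − CR_inh)/CR_blank × 100
IE = (13.21 − 1.95) / 13.21 × 100
IE = 11.26 / 13.21 × 100 = 85.2 %

85.2 %


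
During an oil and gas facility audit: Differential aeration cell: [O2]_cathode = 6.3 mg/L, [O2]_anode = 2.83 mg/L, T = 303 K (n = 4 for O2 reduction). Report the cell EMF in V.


Apply the Nernst concentration-cell relation: E = (RT/nF)*ln(C_cathode/C_anode)
RT/nF = 8.314*303/(4*96485) = 0.00652729 V
ln(6.3/2.83) = 0.80027
E = 0.00652729 * 0.80027 = 0.00522 V

0.00522 V


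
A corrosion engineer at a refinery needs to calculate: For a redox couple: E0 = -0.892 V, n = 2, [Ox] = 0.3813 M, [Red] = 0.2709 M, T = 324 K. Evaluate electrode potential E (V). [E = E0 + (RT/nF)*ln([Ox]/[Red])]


Apply the Nernst equation: E = E0 + (RT/nF)*ln([Ox]/[Red])
Step 1: RT/nF = 8.314*324/(2*96485) = 0.01395935 V
Step 2: [Ox]/[Red] = 0.3813/0.2709 = 1.40753
Step 3: ln(1.40753) = 0.341836
Step 4: correction = 0.01395935 * 0.341836 = 0.005 V
E = -0.892 + 0.005 = -0.887 V

-0.887 V


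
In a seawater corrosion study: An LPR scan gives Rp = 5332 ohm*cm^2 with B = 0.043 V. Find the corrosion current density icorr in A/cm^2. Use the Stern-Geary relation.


Apply the Stern-Geary relation: icorr = B / Rp
icorr = 0.043 / 5332 = 8.065×10^-6 A/cm^2

8.065×10^-6 A/cm^2


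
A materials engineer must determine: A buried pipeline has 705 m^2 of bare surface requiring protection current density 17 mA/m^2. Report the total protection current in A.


I = area * current density, then convert mA → A (÷1000)
I = 705 * 17 / 1000 = 11.99 A

11.99 A


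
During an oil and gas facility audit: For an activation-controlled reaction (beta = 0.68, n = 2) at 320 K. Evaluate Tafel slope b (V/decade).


Apply the Tafel slope relation: b = 2.303*R*T/(beta*n*F)
Numerator: 2.303 * 8.314 * 320 = 6127.09
Denominator: 0.68 * 2 * 96485 = 131219.6
b = 6127.09 / 131219.6 = 0.0467 V/decade

0.0467 V/decade


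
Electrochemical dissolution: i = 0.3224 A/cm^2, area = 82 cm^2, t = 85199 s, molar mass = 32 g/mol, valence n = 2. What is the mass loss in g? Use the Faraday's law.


Apply Faraday's law: m = i*A*t*M / (n*F)
Total charge passed Q = i*A*t = 0.3224*82*85199 = 2252388.9232 C
m = Q*M/(n*F) = 2252388.9232*32/(2*96485) = 373.5111 g

373.5111 g


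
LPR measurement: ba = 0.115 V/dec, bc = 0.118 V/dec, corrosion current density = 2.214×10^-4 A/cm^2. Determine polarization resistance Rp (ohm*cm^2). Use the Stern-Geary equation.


Apply the Stern-Geary equation: Rp = ba*bc / (2.303*icorr*(ba+bc))
ba*bc = 0.115*0.118 = 0.01357
ba+bc = 0.233; 2.303*icorr*(ba+bc) = 2.303*2.214×10^-4*0.233 = 1.1880302×10^-4
Rp = 0.01357 / 1.1880302×10^-4 = 114.2 ohm*cm^2

114.2 ohm*cm^2


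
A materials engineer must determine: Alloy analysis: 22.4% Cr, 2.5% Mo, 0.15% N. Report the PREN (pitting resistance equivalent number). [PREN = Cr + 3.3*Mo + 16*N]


Apply the PREN formula: PREN = Cr + 3.3*Mo + 16*N
PREN = 22.4 + 3.3*2.5 + 16*0.15
PREN = 22.4 + 8.25 + 2.4 = 33.05

33.05


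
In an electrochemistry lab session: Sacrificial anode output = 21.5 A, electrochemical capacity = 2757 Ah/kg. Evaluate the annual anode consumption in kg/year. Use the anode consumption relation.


Annual consumption = current * hours per year / capacity
Rate = 21.5 * 8760 / 2757 = 68.3 kg/year

68.3 kg/year


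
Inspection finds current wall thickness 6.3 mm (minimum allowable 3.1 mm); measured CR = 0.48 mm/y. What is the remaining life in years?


Apply the remaining-life relation: RL = (t_current − t_min) / CR
RL = (6.3 − 3.1) / 0.48 = 3.2 / 0.48 = 6.7 years

6.7 years


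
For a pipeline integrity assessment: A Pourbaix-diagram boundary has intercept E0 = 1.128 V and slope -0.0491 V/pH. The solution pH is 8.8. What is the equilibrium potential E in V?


Apply the Pourbaix line equation: E = E0 + slope*pH
E = 1.128 + (-0.0491)*8.8 = 1.128 + (-0.43208) = 0.69592 V
Rounded to 4 decimal places: E = 0.6959 V

0.6959 V


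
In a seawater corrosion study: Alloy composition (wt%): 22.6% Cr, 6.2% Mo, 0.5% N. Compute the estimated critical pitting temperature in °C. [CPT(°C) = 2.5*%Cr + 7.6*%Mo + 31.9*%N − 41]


Apply the ASTM G48 empirical CPT estimate: CPT(°C) = 2.5*%Cr + 7.6*%Mo + 31.9*%N − 41
2.5*22.6 = 56.5; 7.6*6.2 = 47.12; 31.9*0.5 = 15.95
CPT = 56.5 + 47.12 + 15.95 − 41 = 78.57 °C
Rounded to 0.1 °C: CPT ≈ 78.6 °C

78.6 °C


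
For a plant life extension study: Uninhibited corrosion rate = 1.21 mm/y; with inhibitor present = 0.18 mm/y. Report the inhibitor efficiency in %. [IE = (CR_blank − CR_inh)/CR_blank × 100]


Apply the inhibitor-efficiency definition: IE = (CR_blank − CR_inh)/CR_blank × 100
IE = (1.21 − 0.18) / 1.21 × 100
IE = 1.03 / 1.21 × 100 = 85.1 %

85.1 %


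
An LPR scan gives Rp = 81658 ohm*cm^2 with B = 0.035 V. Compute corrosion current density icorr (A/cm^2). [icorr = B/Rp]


Apply the Stern-Geary relation: icorr = B / Rp
icorr = 0.035 / 81658 = 4.286×10^-7 A/cm^2

4.286×10^-7 A/cm^2


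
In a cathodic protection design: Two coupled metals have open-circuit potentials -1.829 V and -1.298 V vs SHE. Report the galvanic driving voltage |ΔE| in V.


Driving voltage is the absolute potential difference.
|ΔE| = |-1.829 − (-1.298)| = 0.531 V

0.531 V


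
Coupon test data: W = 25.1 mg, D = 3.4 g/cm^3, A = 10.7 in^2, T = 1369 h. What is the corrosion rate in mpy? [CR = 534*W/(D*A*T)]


Apply the mpy weight-loss relation: CR = 534 * W / (D * A * T)
Numerator: 534 * 25.1 = 13403.4
Denominator: 3.4 * 10.7 * 1369 = 49804.22
CR = 13403.4 / 49804.22 = 0.269 mpy

0.269 mpy


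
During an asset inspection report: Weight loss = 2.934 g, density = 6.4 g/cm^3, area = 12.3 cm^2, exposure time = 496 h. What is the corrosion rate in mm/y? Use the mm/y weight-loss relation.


Apply the mm/y weight-loss relation: CR = 87600 * W / (D * A * T)
Numerator: 87600 * 2.934 = 257018.4
Denominator: 6.4 * 12.3 * 496 = 39045.12
CR = 257018.4 / 39045.12 = 6.5826 mm/y

6.5826 mm/y


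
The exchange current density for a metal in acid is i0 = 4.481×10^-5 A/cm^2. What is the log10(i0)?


i0 = 4.481×10^-5 A/cm^2
log10(i0) = -4.349

-4.349


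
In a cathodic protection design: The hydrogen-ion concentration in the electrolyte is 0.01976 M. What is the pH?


pH = −log10[H+]
pH = −log10(0.01976) = 1.7

1.7


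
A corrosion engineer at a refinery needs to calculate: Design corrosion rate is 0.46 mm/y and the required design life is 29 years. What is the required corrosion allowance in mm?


Corrosion allowance = CR × design life
CA = 0.46 * 29 = 13.34 mm

13.34 mm


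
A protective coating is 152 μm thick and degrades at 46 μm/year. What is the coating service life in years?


Service life = thickness / degradation rate
Life = 152 / 46 = 3.3 years

3.3 years


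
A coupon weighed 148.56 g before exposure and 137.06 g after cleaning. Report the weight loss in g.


Weight loss = initial − final
WL = 148.56 − 137.06 = 11.5 g

11.5 g


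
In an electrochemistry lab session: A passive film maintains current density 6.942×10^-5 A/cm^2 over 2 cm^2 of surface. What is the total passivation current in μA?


I = i_pass * A, then convert A → μA (×10^6)
I = 6.942×10^-5 * 2 * 10^6 = 138.84 μA

138.84 μA


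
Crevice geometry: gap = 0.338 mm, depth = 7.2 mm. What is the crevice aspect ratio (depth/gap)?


Aspect ratio = depth / gap
Ratio = 7.2 / 0.338 = 21.3

21.3


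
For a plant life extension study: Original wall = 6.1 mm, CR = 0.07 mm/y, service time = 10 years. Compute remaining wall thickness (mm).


Remaining wall = original − CR × time
t = 6.1 − 0.07*10 = 6.1 − 0.7 = 5.4 mm

5.4 mm


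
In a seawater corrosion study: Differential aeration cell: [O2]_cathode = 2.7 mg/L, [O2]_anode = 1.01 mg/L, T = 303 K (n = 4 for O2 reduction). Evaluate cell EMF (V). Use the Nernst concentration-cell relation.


Apply the Nernst concentration-cell relation: E = (RT/nF)*ln(C_cathode/C_anode)
RT/nF = 8.314*303/(4*96485) = 0.00652729 V
ln(2.7/1.01) = 0.9833
E = 0.00652729 * 0.9833 = 0.00642 V

0.00642 V


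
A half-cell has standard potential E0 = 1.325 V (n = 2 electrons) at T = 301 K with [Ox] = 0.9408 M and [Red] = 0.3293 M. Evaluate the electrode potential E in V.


Apply the Nernst equation: E = E0 + (RT/nF)*ln([Ox]/[Red])
Step 1: RT/nF = 8.314*301/(2*96485) = 0.01296841 V
Step 2: [Ox]/[Red] = 0.9408/0.3293 = 2.856969
Step 3: ln(2.856969) = 1.049761
Step 4: correction = 0.01296841 * 1.049761 = 0.0136 V
E = 1.325 + 0.0136 = 1.3386 V

1.3386 V


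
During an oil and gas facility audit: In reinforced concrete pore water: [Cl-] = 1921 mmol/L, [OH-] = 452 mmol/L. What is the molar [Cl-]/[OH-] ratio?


Threshold parameter = [Cl-] / [OH-] (molar basis; both in mmol/L, so units cancel)
Ratio = 1921 / 452 = 4.25

4.25


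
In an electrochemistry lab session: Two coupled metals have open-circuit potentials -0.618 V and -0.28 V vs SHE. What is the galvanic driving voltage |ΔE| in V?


Driving voltage is the absolute potential difference.
|ΔE| = |-0.618 − (-0.28)| = 0.338 V

0.338 V


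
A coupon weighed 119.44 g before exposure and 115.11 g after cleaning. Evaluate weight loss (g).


Weight loss = initial − final
WL = 119.44 − 115.11 = 4.33 g

4.33 g


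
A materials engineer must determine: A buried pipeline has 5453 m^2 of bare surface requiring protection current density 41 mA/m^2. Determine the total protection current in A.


I = area * current density, then convert mA → A (÷1000)
I = 5453 * 41 / 1000 = 223.57 A

223.57 A


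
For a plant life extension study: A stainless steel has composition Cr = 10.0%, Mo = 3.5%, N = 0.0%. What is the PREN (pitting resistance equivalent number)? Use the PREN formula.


Apply the PREN formula: PREN = Cr + 3.3*Mo + 16*N
PREN = 10.0 + 3.3*3.5 + 16*0.0
PREN = 10.0 + 11.55 + 0.0 = 21.55

21.55


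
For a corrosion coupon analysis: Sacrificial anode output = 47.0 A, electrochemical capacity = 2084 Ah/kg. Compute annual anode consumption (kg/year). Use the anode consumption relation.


Annual consumption = current * hours per year / capacity
Rate = 47.0 * 8760 / 2084 = 197.6 kg/year

197.6 kg/year


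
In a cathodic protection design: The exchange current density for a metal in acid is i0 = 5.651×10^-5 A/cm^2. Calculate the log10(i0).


i0 = 5.651×10^-5 A/cm^2
log10(i0) = -4.248

-4.248


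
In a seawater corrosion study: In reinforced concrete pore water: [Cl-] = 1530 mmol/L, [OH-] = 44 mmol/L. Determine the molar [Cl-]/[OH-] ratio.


Threshold parameter = [Cl-] / [OH-] (molar basis; both in mmol/L, so units cancel)
Ratio = 1530 / 44 = 34.77

34.77


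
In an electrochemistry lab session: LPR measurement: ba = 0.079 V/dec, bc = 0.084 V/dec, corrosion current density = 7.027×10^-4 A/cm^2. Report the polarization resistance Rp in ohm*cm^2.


Apply the Stern-Geary equation: Rp = ba*bc / (2.303*icorr*(ba+bc))
ba*bc = 0.079*0.084 = 0.006636
ba+bc = 0.163; 2.303*icorr*(ba+bc) = 2.303*7.027×10^-4*0.163 = 2.6378585×10^-4
Rp = 0.006636 / 2.6378585×10^-4 = 25.2 ohm*cm^2

25.2 ohm*cm^2


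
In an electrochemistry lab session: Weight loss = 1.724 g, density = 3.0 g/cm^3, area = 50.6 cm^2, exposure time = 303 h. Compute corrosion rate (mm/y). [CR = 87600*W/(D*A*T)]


Apply the mm/y weight-loss relation: CR = 87600 * W / (D * A * T)
Numerator: 87600 * 1.724 = 151022.4
Denominator: 3.0 * 50.6 * 303 = 45995.4
CR = 151022.4 / 45995.4 = 3.28342 mm/y

3.28342 mm/y
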